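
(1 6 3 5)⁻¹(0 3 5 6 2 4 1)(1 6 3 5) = (0 5 1 3 2 4 6)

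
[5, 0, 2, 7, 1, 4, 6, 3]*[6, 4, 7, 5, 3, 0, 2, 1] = [0, 6, 7, 1, 4, 3, 2, 5]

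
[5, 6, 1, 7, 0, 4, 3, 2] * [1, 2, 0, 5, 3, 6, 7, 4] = [6, 7, 2, 4, 1, 3, 5, 0]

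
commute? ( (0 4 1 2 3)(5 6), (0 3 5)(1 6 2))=no: (0 4 1 2 3)(5 6)*(0 3 5)(1 6 2)=(0 4 6)(2 5), (0 3 5)(1 6 2)*(0 4 1 2 3)(5 6)=(1 5 4)(3 6)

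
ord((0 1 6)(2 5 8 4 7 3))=6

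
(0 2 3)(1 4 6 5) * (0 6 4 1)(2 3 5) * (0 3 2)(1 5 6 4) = (0 2 6)(1 5 3 4)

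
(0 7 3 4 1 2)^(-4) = (0 3 1)(2 7 4)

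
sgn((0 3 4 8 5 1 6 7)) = -1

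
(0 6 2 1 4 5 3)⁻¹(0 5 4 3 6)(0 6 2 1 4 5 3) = (0 2 6 3 5)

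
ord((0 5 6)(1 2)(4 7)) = 6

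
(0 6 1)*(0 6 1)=(0 1 6)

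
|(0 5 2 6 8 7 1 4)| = 8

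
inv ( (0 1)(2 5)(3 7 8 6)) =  (0 1)(2 5)(3 6 8 7)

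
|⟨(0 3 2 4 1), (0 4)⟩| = 120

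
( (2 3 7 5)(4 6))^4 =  ()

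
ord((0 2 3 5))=4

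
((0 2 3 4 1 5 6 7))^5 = (0 5 3 7 1 2 6 4)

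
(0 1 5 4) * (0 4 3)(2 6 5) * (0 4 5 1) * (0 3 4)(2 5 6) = (0 3)(1 5 4 6)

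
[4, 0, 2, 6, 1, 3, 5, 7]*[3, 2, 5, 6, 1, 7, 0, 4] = [1, 3, 5, 0, 2, 6, 7, 4]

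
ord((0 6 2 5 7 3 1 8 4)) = 9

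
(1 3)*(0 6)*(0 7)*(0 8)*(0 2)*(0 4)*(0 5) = (0 6 7 8 2 4 5)(1 3)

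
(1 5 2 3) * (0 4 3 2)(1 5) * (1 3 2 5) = (0 4 2 5)(1 3)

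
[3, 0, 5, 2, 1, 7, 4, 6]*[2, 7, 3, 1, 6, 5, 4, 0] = [1, 2, 5, 3, 7, 0, 6, 4] 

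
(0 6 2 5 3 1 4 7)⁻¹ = (0 7 4 1 3 5 2 6)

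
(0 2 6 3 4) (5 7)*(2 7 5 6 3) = (0 7 6 2 3 4) 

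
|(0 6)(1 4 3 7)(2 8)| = 4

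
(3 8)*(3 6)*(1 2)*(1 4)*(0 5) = (0 5)(1 2 4)(3 8 6)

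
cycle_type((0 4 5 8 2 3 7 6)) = 8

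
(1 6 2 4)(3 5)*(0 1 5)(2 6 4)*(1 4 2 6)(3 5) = (0 4 3)(1 2 6)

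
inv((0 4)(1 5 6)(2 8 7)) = (0 4)(1 6 5)(2 7 8)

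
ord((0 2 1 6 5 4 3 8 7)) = 9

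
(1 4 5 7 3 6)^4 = (1 3 5)(4 6 7)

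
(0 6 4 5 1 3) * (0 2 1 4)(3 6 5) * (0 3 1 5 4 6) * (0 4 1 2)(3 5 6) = (0 1 4 2 6 5 3)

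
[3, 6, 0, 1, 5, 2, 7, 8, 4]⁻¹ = [2, 3, 5, 0, 8, 4, 1, 6, 7]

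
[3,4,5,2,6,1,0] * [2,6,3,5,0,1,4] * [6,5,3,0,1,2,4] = [2,6,5,0,1,4,3]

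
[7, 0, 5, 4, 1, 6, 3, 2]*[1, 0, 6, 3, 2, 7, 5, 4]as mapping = [0→4, 1→1, 2→7, 3→2, 4→0, 5→5, 6→3, 7→6]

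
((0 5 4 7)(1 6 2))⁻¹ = (0 7 4 5)(1 2 6)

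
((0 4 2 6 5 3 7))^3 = (0 6 7 2 3 4 5)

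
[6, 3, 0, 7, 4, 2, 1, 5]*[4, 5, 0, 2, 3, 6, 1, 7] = [1, 2, 4, 7, 3, 0, 5, 6]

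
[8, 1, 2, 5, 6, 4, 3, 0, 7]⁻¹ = [7, 1, 2, 6, 5, 3, 4, 8, 0]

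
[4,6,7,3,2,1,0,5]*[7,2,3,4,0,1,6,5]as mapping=[0→0,1→6,2→5,3→4,4→3,5→2,6→7,7→1]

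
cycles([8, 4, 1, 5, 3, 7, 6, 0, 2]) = (0 8 2 1 4 3 5 7)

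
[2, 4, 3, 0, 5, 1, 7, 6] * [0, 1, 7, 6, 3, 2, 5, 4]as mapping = [0→7, 1→3, 2→6, 3→0, 4→2, 5→1, 6→4, 7→5]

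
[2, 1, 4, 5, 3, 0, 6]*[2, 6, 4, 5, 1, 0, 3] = [4, 6, 1, 0, 5, 2, 3]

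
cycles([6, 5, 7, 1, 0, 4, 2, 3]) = (0 6 2 7 3 1 5 4)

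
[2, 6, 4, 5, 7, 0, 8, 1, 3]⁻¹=[5, 7, 0, 8, 2, 3, 1, 4, 6]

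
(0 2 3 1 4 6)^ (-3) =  (0 1)(2 4)(3 6)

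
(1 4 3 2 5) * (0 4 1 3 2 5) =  (0 4 2)(3 5)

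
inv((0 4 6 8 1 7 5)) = (0 5 7 1 8 6 4)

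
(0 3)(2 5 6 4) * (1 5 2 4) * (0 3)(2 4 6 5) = (1 2 4 6)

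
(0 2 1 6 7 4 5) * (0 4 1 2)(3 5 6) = (1 3 5 4 6 7)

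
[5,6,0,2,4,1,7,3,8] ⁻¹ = [2,5,3,7,4,0,1,6,8] 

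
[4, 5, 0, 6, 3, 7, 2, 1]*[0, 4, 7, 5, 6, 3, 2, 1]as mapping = [0→6, 1→3, 2→0, 3→2, 4→5, 5→1, 6→7, 7→4]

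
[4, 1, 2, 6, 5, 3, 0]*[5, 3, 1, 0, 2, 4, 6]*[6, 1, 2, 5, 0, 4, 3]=[2, 5, 1, 3, 0, 6, 4]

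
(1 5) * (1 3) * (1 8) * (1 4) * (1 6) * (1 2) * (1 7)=(1 5 3 8 4 6 2 7) 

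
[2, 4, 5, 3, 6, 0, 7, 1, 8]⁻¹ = [5, 7, 0, 3, 1, 2, 4, 6, 8]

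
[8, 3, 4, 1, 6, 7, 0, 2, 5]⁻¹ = [6, 3, 7, 1, 2, 8, 4, 5, 0]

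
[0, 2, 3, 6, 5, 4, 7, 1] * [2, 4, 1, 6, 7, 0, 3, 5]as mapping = [0→2, 1→1, 2→6, 3→3, 4→0, 5→7, 6→5, 7→4]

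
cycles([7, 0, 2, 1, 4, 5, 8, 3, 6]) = (0 7 3 1)(6 8)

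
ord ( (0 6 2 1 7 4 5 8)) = 8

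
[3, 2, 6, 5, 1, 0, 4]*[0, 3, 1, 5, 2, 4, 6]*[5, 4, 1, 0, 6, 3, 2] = [3, 4, 2, 6, 0, 5, 1]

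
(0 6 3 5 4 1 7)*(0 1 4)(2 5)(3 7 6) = (0 3 2 5)(1 6 7)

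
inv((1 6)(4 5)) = (1 6)(4 5)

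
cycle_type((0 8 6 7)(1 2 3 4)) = 4^2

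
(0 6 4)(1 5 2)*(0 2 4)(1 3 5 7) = (0 6)(1 7)(2 3 5 4)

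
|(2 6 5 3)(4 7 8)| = 12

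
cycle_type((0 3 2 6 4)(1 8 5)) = 3.5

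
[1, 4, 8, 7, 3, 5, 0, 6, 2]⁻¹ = [6, 0, 8, 4, 1, 5, 7, 3, 2]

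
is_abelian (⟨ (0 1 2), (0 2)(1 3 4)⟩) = no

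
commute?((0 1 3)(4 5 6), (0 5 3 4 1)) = no:(0 1 3)(4 5 6)*(0 5 3 4 1) = (1 4 3 5 6), (0 5 3 4 1)*(0 1 3)(4 5 6) = (0 6 4 3 5)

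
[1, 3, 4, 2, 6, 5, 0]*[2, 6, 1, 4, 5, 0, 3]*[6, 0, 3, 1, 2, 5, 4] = [4, 2, 5, 0, 1, 6, 3]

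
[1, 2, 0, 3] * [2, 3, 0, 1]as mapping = [0→3, 1→0, 2→2, 3→1]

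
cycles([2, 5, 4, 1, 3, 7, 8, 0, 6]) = (0 2 4 3 1 5 7)(6 8)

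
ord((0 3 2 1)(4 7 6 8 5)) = 20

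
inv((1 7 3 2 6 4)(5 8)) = (1 4 6 2 3 7)(5 8)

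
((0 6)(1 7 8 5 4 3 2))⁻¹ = (0 6)(1 2 3 4 5 8 7)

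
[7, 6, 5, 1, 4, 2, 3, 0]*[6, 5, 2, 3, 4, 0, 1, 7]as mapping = [0→7, 1→1, 2→0, 3→5, 4→4, 5→2, 6→3, 7→6]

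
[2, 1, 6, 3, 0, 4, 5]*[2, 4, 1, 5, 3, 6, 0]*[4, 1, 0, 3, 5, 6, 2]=[1, 5, 4, 6, 0, 3, 2]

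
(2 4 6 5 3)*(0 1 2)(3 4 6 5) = (0 1 2 6 3)(4 5)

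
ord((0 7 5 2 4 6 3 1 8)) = 9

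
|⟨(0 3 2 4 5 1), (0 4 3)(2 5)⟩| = 720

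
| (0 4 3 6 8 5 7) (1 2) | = 14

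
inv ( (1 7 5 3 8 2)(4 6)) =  (1 2 8 3 5 7)(4 6)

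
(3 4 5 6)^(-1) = (3 6 5 4)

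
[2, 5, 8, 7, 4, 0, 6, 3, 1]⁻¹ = [5, 8, 0, 7, 4, 1, 6, 3, 2]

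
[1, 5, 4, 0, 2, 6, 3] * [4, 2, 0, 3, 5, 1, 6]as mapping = [0→2, 1→1, 2→5, 3→4, 4→0, 5→6, 6→3]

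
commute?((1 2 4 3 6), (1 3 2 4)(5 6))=no:(1 2 4 3 6) * (1 3 2 4)(5 6)=(1 4 2)(3 5 6), (1 3 2 4)(5 6) * (1 2 4 3 6)=(1 6 5)(2 3 4)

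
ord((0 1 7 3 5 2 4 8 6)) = 9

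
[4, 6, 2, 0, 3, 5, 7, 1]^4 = [4, 6, 2, 0, 3, 5, 7, 1]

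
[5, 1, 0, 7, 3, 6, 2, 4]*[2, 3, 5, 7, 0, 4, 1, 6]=[4, 3, 2, 6, 7, 1, 5, 0]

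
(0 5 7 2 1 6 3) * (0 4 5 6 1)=(0 6 3 4 5 7 2) 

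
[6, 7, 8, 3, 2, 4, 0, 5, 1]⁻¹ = [6, 8, 4, 3, 5, 7, 0, 1, 2]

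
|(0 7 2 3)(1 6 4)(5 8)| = 12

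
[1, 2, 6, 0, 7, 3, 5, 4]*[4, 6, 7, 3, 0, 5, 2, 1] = [6, 7, 2, 4, 1, 3, 5, 0]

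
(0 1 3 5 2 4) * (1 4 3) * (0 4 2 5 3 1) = (0 2 1)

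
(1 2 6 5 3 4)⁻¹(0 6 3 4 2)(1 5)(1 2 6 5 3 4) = (0 5 4 1 6)(2 3)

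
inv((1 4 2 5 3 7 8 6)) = (1 6 8 7 3 5 2 4)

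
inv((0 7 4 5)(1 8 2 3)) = (0 5 4 7)(1 3 2 8)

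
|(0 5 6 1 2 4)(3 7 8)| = 6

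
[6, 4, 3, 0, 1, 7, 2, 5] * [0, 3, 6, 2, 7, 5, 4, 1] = [4, 7, 2, 0, 3, 1, 6, 5]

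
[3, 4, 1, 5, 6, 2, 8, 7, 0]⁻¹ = [8, 2, 5, 0, 1, 3, 4, 7, 6]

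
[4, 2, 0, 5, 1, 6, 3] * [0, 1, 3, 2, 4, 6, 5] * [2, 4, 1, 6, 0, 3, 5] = [0, 6, 2, 5, 4, 3, 1]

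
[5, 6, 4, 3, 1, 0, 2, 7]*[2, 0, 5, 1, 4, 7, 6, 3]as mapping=[0→7, 1→6, 2→4, 3→1, 4→0, 5→2, 6→5, 7→3]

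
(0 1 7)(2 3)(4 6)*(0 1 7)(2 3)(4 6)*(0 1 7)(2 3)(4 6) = (2 3)(4 6)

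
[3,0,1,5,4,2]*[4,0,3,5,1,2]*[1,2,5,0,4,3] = [3,4,1,5,2,0]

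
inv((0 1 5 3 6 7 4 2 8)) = (0 8 2 4 7 6 3 5 1)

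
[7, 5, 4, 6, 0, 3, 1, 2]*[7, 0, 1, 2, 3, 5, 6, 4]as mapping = [0→4, 1→5, 2→3, 3→6, 4→7, 5→2, 6→0, 7→1]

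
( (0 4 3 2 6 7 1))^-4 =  (0 2 1 3 7 4 6)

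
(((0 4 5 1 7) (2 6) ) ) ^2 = (0 5 7 4 1) 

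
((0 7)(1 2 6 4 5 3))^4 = (1 5 6)(2 3 4)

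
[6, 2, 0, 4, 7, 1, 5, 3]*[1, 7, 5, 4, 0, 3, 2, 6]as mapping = [0→2, 1→5, 2→1, 3→0, 4→6, 5→7, 6→3, 7→4]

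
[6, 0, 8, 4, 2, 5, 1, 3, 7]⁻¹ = [1, 6, 4, 7, 3, 5, 0, 8, 2]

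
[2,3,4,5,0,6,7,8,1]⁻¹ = [4,8,0,1,2,3,5,6,7]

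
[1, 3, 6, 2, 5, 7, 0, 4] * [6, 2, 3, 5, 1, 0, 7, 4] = [2, 5, 7, 3, 0, 4, 6, 1]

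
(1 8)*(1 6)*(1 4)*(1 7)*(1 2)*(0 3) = (0 3)(1 8 6 4 7 2)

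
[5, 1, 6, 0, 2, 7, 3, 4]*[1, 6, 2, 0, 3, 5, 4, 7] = [5, 6, 4, 1, 2, 7, 0, 3] 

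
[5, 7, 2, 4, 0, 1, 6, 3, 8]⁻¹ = [4, 5, 2, 7, 3, 0, 6, 1, 8]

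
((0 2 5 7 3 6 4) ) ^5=(0 6 7 2 4 3 5) 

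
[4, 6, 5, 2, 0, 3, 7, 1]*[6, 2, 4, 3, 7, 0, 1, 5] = [7, 1, 0, 4, 6, 3, 5, 2]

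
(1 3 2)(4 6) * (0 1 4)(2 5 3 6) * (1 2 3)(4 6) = (0 2 6)(1 4 3 5)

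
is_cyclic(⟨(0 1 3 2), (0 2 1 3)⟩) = no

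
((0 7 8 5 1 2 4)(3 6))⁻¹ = (0 4 2 1 5 8 7)(3 6)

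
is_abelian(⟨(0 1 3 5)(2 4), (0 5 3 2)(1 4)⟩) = no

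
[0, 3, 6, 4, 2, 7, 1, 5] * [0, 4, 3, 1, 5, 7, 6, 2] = [0, 1, 6, 5, 3, 2, 4, 7]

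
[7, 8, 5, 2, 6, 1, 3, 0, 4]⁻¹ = [7, 5, 3, 6, 8, 2, 4, 0, 1]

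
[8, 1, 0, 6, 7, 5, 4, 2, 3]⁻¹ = [2, 1, 7, 8, 6, 5, 3, 4, 0]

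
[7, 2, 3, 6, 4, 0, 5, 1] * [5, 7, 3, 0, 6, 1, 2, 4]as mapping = [0→4, 1→3, 2→0, 3→2, 4→6, 5→5, 6→1, 7→7]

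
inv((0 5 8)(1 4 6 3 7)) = (0 8 5)(1 7 3 6 4)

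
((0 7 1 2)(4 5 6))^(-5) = (0 2 1 7)(4 5 6)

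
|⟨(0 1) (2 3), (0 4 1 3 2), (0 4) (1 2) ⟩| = 10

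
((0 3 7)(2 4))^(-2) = (0 3 7)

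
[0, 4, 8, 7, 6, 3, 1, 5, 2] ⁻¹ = [0, 6, 8, 5, 1, 7, 4, 3, 2] 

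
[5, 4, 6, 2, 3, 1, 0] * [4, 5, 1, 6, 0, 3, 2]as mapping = [0→3, 1→0, 2→2, 3→1, 4→6, 5→5, 6→4]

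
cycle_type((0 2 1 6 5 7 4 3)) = 8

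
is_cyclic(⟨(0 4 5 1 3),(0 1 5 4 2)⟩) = no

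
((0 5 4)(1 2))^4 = (0 5 4)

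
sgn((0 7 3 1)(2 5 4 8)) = 1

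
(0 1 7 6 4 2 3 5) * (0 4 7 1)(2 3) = (3 5 4)(6 7)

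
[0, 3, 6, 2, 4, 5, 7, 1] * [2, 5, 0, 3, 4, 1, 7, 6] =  [2, 3, 7, 0, 4, 1, 6, 5]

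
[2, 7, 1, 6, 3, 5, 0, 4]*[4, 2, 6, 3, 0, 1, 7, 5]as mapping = [0→6, 1→5, 2→2, 3→7, 4→3, 5→1, 6→4, 7→0]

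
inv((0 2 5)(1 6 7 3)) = (0 5 2)(1 3 7 6)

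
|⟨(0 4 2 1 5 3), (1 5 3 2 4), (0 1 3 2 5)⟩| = 720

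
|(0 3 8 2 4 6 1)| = 7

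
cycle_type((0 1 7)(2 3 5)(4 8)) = 2.3^2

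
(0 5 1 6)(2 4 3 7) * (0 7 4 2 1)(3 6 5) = (0 3 4 6 7 1 5)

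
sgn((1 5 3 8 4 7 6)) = 1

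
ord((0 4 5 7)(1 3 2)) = 12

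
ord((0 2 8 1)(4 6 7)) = 12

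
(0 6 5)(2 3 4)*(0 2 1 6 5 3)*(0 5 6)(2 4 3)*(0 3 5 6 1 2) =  (0 1 3 5 4 2 6)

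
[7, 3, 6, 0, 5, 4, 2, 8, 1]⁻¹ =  [3, 8, 6, 1, 5, 4, 2, 0, 7]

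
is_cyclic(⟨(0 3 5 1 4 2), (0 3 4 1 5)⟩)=no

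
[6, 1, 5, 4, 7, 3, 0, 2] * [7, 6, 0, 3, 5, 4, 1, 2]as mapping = [0→1, 1→6, 2→4, 3→5, 4→2, 5→3, 6→7, 7→0]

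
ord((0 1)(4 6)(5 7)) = 2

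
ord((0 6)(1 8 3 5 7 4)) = 6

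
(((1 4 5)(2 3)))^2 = (1 5 4)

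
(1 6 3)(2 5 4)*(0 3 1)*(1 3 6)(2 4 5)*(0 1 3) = (0 6)(1 3)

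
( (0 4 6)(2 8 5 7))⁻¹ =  (0 6 4)(2 7 5 8)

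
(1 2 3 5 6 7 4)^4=(1 6 2 7 3 4 5)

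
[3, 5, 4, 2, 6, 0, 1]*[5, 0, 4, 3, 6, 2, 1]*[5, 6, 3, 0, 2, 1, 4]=[0, 3, 4, 2, 6, 1, 5]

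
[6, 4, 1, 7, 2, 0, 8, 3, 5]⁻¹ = [5, 2, 4, 7, 1, 8, 0, 3, 6]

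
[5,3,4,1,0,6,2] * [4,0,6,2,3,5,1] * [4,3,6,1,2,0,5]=[0,6,1,4,2,3,5]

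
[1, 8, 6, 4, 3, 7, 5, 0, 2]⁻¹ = [7, 0, 8, 4, 3, 6, 2, 5, 1]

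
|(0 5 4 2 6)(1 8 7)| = 15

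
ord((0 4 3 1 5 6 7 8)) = 8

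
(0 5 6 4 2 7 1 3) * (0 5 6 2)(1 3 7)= (0 6 4)(1 7 3 5 2)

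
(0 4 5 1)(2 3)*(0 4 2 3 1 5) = (0 2 1 4)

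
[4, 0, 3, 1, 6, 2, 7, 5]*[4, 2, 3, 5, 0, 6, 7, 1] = [0, 4, 5, 2, 7, 3, 1, 6]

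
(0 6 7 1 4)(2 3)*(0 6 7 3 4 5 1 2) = (0 7 2 4 6 3)(1 5)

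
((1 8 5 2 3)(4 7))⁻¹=(1 3 2 5 8)(4 7)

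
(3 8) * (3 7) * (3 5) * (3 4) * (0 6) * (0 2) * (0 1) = (0 6 2 1)(3 8 7 5 4)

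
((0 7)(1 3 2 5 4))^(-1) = (0 7)(1 4 5 2 3)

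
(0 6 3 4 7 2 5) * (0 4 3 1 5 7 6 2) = (0 2 7)(1 5 4 6)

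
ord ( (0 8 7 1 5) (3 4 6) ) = 15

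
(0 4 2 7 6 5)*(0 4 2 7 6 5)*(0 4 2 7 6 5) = (0 7)(2 5)(4 6)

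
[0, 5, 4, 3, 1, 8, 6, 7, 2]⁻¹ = [0, 4, 8, 3, 2, 1, 6, 7, 5]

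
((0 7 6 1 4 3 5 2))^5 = (0 3 6 2 4 7 5 1)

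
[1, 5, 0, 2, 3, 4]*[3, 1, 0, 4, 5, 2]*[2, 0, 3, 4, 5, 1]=[0, 3, 4, 2, 5, 1]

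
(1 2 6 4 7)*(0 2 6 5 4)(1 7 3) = (0 2 5 4 3 1 6)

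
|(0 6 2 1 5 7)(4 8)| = 6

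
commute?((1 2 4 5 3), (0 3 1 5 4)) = no:(1 2 4 5 3) * (0 3 1 5 4) = (0 3 5 1 2), (0 3 1 5 4) * (1 2 4 5 3) = (0 1 3 2 4)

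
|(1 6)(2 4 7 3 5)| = 10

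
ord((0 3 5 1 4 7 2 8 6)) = 9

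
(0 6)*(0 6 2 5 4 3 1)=(0 2 5 4 3 1)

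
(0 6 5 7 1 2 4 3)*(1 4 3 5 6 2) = (0 2 3)(4 5 7)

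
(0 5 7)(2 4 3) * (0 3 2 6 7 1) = (0 5 1)(2 4)(3 6 7)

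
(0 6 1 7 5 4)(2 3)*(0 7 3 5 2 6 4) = (0 4 7 2 5)(1 3 6)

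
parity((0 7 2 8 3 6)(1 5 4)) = odd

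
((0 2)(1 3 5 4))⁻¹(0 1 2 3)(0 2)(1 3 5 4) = (0 5 2 3)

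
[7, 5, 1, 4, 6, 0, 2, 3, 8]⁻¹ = [5, 2, 6, 7, 3, 1, 4, 0, 8]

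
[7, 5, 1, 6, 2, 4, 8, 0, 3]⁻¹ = [7, 2, 4, 8, 5, 1, 3, 0, 6]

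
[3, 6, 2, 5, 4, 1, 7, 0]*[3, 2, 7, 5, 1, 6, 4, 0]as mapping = [0→5, 1→4, 2→7, 3→6, 4→1, 5→2, 6→0, 7→3]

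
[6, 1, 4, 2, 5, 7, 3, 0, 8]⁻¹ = [7, 1, 3, 6, 2, 4, 0, 5, 8]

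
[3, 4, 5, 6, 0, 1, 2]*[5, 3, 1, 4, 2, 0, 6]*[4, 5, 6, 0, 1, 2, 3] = [1, 6, 4, 3, 2, 0, 5]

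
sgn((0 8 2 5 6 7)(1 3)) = 1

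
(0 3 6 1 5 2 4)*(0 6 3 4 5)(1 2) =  (0 4 6 2 5 1)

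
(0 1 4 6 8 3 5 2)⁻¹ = (0 2 5 3 8 6 4 1)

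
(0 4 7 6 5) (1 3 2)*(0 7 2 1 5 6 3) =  (0 4 2 5 7 3 1) 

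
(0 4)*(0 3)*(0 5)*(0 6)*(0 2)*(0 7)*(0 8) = (0 4 3 5 6 2 7 8)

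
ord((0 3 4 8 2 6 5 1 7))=9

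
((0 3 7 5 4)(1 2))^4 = (0 4 5 7 3)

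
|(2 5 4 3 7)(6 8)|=10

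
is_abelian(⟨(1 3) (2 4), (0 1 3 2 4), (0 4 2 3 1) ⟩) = no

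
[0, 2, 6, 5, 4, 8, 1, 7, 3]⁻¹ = [0, 6, 1, 8, 4, 3, 2, 7, 5]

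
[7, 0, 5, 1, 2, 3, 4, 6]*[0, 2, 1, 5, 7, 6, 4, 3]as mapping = [0→3, 1→0, 2→6, 3→2, 4→1, 5→5, 6→7, 7→4]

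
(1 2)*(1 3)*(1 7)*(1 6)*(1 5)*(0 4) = (0 4)(1 2 3 7 6 5)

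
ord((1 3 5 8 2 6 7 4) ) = 8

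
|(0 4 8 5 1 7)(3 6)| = 6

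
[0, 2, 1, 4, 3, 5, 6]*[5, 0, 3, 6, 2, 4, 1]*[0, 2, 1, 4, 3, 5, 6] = [5, 4, 0, 1, 6, 3, 2]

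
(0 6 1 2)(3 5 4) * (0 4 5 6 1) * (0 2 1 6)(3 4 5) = (0 6 2 5 3)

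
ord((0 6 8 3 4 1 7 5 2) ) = 9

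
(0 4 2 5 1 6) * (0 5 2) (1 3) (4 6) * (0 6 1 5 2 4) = (0 1) (2 4 6) (3 5) 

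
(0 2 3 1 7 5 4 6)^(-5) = (0 1 4 2 7 6 3 5)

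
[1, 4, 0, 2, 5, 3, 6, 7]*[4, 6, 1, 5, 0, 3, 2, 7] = [6, 0, 4, 1, 3, 5, 2, 7]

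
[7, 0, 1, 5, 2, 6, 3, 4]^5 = [0, 1, 2, 6, 4, 3, 5, 7]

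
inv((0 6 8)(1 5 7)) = (0 8 6)(1 7 5)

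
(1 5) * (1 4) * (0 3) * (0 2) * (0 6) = (0 3 2 6)(1 5 4)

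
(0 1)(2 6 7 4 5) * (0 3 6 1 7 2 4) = (0 7)(1 3 6 2)(4 5)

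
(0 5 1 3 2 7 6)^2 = (0 1 2 6 5 3 7)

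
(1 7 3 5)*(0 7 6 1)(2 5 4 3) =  (0 7 2 5)(1 6)(3 4)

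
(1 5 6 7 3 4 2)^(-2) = (1 4 7 5 2 3 6)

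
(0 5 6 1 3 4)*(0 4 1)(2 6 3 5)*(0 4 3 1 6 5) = (0 2 5 1)(3 6 4)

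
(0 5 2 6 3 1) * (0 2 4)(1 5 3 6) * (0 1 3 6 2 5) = (0 6 2 3)(1 5 4)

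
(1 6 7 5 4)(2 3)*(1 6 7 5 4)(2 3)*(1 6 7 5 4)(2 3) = (1 5 6 4 7)(2 3)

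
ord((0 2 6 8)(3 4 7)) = 12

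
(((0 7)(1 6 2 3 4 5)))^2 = (1 2 4)(3 5 6)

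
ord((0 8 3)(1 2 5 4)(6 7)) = 12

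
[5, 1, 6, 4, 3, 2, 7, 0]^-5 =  [0, 1, 2, 4, 3, 5, 6, 7]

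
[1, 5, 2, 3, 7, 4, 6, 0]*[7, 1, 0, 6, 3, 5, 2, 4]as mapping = [0→1, 1→5, 2→0, 3→6, 4→4, 5→3, 6→2, 7→7]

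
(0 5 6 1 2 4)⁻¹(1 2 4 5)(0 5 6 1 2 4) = (0 6 2 4)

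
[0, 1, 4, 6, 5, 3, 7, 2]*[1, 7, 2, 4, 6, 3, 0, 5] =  [1, 7, 6, 0, 3, 4, 5, 2]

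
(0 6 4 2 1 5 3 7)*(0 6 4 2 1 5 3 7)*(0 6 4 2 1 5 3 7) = (0 2 3 6 1 7 4 5)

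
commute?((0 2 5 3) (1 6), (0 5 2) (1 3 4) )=no:(0 2 5 3) (1 6)*(0 5 2) (1 3 4)=(1 6 3 5 4), (0 5 2) (1 3 4)*(0 2 5 3) (1 6)=(0 3 4 6 1) 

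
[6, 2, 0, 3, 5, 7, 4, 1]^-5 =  [4, 0, 6, 3, 7, 1, 5, 2]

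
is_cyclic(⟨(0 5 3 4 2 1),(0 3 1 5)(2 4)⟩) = no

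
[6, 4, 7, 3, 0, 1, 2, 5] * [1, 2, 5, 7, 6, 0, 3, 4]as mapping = [0→3, 1→6, 2→4, 3→7, 4→1, 5→2, 6→5, 7→0]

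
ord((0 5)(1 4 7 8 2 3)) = 6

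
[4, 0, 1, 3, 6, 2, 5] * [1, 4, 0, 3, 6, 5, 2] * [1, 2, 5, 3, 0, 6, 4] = [4, 2, 0, 3, 5, 1, 6] 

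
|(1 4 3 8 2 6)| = 6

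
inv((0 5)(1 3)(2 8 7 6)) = (0 5)(1 3)(2 6 7 8)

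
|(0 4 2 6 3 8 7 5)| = 8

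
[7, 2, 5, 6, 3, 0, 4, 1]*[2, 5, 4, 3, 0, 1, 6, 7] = [7, 4, 1, 6, 3, 2, 0, 5]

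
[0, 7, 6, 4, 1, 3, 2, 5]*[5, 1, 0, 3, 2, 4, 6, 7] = [5, 7, 6, 2, 1, 3, 0, 4]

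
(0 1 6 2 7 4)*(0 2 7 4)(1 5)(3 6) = (0 5 1 3 6 7)(2 4)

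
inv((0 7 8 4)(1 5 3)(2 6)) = (0 4 8 7)(1 3 5)(2 6)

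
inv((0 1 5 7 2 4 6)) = (0 6 4 2 7 5 1)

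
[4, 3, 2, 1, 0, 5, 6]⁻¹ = [4, 3, 2, 1, 0, 5, 6]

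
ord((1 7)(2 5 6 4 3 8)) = 6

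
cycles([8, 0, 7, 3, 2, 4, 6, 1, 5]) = (0 8 5 4 2 7 1)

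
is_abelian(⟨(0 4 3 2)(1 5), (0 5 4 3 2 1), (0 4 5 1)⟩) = no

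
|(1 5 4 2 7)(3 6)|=10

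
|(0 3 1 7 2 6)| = 6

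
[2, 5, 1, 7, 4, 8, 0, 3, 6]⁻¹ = [6, 2, 0, 7, 4, 1, 8, 3, 5]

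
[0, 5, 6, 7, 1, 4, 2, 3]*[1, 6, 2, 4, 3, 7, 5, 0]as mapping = [0→1, 1→7, 2→5, 3→0, 4→6, 5→3, 6→2, 7→4]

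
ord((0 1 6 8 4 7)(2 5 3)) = 6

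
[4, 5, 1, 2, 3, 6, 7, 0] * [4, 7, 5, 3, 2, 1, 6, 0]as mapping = [0→2, 1→1, 2→7, 3→5, 4→3, 5→6, 6→0, 7→4]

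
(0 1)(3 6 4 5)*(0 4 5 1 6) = (0 6 5 3)(1 4)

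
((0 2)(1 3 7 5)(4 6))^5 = (0 2)(1 3 7 5)(4 6)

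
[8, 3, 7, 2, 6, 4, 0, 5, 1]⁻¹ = [6, 8, 3, 1, 5, 7, 4, 2, 0]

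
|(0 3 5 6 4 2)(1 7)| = 6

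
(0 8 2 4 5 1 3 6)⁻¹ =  (0 6 3 1 5 4 2 8)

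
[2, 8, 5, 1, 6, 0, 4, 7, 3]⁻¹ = [5, 3, 0, 8, 6, 2, 4, 7, 1]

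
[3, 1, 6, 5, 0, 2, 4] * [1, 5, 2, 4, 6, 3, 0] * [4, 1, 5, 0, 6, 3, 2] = [6, 3, 4, 0, 1, 5, 2]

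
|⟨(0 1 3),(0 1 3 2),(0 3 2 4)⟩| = 120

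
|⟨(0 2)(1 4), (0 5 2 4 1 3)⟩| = 720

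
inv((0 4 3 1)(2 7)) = (0 1 3 4)(2 7)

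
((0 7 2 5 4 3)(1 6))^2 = (0 2 4)(3 7 5)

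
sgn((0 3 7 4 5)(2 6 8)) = 1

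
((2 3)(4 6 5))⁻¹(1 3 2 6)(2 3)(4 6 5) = (1 2 3 5)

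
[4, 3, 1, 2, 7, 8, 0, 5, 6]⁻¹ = [6, 2, 3, 1, 0, 7, 8, 4, 5]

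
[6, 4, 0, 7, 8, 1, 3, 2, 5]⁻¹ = [2, 5, 7, 6, 1, 8, 0, 3, 4]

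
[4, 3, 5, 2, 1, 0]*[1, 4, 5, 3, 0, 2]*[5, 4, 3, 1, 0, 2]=[5, 1, 3, 2, 0, 4]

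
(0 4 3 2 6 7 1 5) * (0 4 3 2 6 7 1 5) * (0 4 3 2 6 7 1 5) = (0 2 1 4 6 5 3 7)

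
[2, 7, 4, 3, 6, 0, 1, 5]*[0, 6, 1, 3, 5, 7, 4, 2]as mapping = [0→1, 1→2, 2→5, 3→3, 4→4, 5→0, 6→6, 7→7]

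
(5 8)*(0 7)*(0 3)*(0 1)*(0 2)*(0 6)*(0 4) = (0 7 3 1 2 6 4)(5 8)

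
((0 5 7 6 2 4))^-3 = (0 6)(2 5)(4 7)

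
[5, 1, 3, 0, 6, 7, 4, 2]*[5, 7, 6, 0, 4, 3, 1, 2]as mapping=[0→3, 1→7, 2→0, 3→5, 4→1, 5→2, 6→4, 7→6]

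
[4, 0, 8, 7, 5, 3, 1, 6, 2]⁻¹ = [1, 6, 8, 5, 0, 4, 7, 3, 2]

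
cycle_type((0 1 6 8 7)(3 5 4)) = 3.5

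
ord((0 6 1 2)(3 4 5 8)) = 4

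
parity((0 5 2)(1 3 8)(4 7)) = odd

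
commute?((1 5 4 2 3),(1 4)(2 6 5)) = no:(1 5 4 2 3)*(1 4)(2 6 5) = (1 2 3 4 6 5),(1 4)(2 6 5)*(1 5 4 2 3) = (1 2 6 4 5 3)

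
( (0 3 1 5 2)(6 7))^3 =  (0 5 3 2 1)(6 7)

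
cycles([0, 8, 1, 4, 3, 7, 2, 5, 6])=(1 8 6 2)(3 4)(5 7)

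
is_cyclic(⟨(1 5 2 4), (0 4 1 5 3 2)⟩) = no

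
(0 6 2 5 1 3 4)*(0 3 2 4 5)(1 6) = (0 1 2)(3 5 6 4)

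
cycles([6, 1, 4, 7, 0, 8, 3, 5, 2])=(0 6 3 7 5 8 2 4)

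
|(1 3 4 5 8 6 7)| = 7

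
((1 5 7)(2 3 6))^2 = (1 7 5)(2 6 3)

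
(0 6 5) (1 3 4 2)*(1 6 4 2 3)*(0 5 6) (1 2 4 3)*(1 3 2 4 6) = (0 2) (1 4 3 6) 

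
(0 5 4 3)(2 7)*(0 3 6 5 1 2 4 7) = (0 1 2)(4 6 5 7)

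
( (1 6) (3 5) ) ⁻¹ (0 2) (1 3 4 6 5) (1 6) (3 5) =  (0 2) (1 3 6 5 4) 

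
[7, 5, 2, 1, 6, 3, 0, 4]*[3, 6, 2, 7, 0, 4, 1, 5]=[5, 4, 2, 6, 1, 7, 3, 0]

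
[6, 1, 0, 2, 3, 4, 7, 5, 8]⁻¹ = [2, 1, 3, 4, 5, 7, 0, 6, 8]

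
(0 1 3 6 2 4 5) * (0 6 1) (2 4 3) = (1 2 3) (4 5 6) 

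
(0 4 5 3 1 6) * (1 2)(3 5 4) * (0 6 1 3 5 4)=(0 5 4)(2 3)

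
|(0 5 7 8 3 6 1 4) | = 8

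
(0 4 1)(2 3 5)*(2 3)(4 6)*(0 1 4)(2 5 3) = (0 6)(2 5)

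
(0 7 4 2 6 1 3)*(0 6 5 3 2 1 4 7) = (1 2 5 3 6 4)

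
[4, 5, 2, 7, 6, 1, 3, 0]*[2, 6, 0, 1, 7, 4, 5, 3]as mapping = [0→7, 1→4, 2→0, 3→3, 4→5, 5→6, 6→1, 7→2]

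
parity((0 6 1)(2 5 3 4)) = odd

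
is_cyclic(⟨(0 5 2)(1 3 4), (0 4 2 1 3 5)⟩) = no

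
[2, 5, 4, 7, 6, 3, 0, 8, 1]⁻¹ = [6, 8, 0, 5, 2, 1, 4, 3, 7]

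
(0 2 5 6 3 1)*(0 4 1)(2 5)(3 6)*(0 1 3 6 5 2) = (0 2)(1 4 3)(5 6)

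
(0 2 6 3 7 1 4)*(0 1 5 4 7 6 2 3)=(0 3 6)(1 7 5 4)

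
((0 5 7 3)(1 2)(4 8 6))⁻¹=(0 3 7 5)(1 2)(4 6 8)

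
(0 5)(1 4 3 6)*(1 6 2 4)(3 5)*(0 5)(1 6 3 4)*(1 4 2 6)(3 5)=(0 2 4)(3 6 5)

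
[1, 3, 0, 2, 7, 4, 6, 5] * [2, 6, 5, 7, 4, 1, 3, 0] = [6, 7, 2, 5, 0, 4, 3, 1]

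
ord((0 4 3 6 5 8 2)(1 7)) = 14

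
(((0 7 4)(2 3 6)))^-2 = (0 7 4)(2 3 6)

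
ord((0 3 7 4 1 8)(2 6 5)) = 6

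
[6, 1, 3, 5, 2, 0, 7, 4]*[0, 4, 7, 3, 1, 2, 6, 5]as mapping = [0→6, 1→4, 2→3, 3→2, 4→7, 5→0, 6→5, 7→1]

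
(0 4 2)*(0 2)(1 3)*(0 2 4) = (1 3)(2 4)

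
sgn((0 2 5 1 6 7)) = -1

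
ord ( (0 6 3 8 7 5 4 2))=8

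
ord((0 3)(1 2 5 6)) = 4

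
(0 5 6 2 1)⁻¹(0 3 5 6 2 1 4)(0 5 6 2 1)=(0 4 5 3 6 2 1)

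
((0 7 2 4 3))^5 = ()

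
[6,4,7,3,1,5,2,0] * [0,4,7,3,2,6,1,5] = [1,2,5,3,4,6,7,0]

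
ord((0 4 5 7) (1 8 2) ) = 12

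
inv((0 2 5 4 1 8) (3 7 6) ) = (0 8 1 4 5 2) (3 6 7) 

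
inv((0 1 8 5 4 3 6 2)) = (0 2 6 3 4 5 8 1)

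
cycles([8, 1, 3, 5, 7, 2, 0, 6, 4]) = (0 8 4 7 6)(2 3 5)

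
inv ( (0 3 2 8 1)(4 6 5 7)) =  (0 1 8 2 3)(4 7 5 6)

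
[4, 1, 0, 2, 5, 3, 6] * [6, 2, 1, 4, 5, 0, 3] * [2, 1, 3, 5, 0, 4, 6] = [4, 3, 6, 1, 2, 0, 5]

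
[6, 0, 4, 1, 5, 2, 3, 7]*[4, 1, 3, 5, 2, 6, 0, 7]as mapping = [0→0, 1→4, 2→2, 3→1, 4→6, 5→3, 6→5, 7→7]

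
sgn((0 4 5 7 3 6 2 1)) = -1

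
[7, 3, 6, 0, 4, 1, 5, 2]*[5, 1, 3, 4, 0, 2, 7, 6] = [6, 4, 7, 5, 0, 1, 2, 3]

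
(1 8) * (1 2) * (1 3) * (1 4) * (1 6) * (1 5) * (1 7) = (1 8 2 3 4 6 5 7)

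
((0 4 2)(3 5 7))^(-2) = (0 4 2)(3 5 7)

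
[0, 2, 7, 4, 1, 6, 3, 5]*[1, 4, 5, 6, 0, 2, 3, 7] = [1, 5, 7, 0, 4, 3, 6, 2]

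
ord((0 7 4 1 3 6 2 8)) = 8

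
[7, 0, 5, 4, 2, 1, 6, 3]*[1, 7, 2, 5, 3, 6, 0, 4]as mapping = [0→4, 1→1, 2→6, 3→3, 4→2, 5→7, 6→0, 7→5]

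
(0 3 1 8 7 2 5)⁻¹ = (0 5 2 7 8 1 3)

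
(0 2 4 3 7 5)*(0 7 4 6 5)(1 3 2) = (0 1 3 4 2 6 5 7)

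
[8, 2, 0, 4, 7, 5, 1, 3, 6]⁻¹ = [2, 6, 1, 7, 3, 5, 8, 4, 0]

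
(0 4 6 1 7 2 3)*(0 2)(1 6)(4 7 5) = (0 7)(1 5 4)(2 3)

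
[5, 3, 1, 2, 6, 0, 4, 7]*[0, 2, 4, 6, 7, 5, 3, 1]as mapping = [0→5, 1→6, 2→2, 3→4, 4→3, 5→0, 6→7, 7→1]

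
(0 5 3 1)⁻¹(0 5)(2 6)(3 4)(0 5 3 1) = (1 4)(2 6)(3 5)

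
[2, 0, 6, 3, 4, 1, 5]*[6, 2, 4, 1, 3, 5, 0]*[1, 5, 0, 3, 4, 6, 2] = [4, 2, 1, 5, 3, 0, 6]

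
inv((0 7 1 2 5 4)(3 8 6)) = (0 4 5 2 1 7)(3 6 8)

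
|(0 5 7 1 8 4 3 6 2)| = 9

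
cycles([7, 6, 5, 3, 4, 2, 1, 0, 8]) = (0 7)(1 6)(2 5)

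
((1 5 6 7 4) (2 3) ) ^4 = (1 4 7 6 5) 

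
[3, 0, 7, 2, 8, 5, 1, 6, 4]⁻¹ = [1, 6, 3, 0, 8, 5, 7, 2, 4]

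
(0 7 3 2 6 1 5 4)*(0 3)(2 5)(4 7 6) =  (0 6 1 2 4 3 5 7)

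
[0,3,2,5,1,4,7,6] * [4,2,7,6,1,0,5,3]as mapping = [0→4,1→6,2→7,3→0,4→2,5→1,6→3,7→5]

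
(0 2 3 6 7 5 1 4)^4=(0 7)(1 3)(2 5)(4 6)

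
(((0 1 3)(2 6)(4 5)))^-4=(0 3 1)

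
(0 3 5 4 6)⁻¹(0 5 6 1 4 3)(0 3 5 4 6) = (0 1 6 5 3 4)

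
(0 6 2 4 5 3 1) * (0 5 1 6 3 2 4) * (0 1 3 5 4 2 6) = (0 5 6 2 1 4 3)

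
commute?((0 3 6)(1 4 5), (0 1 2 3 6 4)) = no:(0 3 6)(1 4 5)*(0 1 2 3 6 4) = (0 6 1)(2 3 4 5), (0 1 2 3 6 4)*(0 3 6)(1 4 5) = (0 4 3)(1 2 6 5)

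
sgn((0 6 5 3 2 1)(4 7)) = 1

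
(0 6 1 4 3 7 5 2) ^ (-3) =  (0 7 1 2 3 6 5 4) 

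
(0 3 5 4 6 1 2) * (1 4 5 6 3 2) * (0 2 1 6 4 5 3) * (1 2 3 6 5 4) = (0 2 3 1 5 6 4)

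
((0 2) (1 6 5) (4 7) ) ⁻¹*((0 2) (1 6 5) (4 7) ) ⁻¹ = (1 6 5) 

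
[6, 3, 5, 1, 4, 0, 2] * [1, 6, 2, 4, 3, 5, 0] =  [0, 4, 5, 6, 3, 1, 2]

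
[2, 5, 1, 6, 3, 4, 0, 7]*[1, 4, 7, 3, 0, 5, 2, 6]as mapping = [0→7, 1→5, 2→4, 3→2, 4→3, 5→0, 6→1, 7→6]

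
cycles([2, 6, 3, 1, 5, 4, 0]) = (0 2 3 1 6)(4 5)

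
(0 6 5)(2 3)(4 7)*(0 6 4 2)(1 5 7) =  (0 4 1 5 6 7 2 3)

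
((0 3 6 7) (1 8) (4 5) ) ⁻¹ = (0 7 6 3) (1 8) (4 5) 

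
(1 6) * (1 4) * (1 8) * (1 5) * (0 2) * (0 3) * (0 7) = (0 2 3 7)(1 6 4 8 5)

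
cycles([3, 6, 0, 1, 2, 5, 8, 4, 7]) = (0 3 1 6 8 7 4 2)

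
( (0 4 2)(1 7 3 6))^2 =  (0 2 4)(1 3)(6 7)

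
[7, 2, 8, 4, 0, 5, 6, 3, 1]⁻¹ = [4, 8, 1, 7, 3, 5, 6, 0, 2]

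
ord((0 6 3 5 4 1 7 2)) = 8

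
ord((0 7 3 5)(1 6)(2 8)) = 4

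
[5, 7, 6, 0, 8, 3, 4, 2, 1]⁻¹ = [3, 8, 7, 5, 6, 0, 2, 1, 4]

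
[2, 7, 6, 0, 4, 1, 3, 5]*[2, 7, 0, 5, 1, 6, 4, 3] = [0, 3, 4, 2, 1, 7, 5, 6]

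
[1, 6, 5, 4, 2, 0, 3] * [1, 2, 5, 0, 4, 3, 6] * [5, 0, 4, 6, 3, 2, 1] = [4, 1, 6, 3, 2, 0, 5]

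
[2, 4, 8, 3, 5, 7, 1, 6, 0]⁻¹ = [8, 6, 0, 3, 1, 4, 7, 5, 2]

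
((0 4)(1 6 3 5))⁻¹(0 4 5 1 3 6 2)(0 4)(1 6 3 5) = (0 1 6 5 3 2 4)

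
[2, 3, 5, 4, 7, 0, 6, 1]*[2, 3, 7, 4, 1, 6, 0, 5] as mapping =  [0→7, 1→4, 2→6, 3→1, 4→5, 5→2, 6→0, 7→3] 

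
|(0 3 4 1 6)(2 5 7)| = 15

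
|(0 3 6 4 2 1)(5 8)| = 6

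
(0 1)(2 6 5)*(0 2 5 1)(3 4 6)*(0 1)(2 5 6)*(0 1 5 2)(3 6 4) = (0 5 4)(1 2 6)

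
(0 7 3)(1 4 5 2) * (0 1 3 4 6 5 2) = (0 7 4 2 3 1 6 5)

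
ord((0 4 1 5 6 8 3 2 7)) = 9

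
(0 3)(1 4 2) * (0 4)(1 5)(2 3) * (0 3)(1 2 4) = (0 4)(1 3)(2 5)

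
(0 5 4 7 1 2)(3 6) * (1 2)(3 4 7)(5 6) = (0 6 4 3 5 7 2)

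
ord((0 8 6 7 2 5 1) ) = 7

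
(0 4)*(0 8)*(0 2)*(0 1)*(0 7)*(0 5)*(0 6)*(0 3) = (0 4 8 2 1 7 5 6 3)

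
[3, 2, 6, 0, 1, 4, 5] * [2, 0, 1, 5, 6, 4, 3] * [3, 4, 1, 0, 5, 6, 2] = [6, 4, 0, 1, 3, 2, 5]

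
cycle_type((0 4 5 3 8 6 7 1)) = 8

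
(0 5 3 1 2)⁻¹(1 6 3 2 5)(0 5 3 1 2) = (0 3 2 6 1)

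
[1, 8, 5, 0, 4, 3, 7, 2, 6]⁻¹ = [3, 0, 7, 5, 4, 2, 8, 6, 1]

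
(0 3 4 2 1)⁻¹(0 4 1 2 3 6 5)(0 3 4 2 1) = (0 1 4 6 5 3 2)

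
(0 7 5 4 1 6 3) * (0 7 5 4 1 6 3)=(0 5 1 3 7 4 6)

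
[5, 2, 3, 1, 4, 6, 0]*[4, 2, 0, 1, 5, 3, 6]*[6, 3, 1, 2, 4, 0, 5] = [2, 6, 3, 1, 0, 5, 4]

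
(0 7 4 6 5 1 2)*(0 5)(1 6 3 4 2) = (0 7 2 5 6)(3 4)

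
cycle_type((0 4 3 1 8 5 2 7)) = 8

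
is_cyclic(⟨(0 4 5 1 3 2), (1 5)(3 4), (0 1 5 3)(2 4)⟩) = no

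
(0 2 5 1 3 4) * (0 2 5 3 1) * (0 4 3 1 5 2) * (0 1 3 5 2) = (1 2 3 5 4) 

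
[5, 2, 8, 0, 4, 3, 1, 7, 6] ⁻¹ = [3, 6, 1, 5, 4, 0, 8, 7, 2] 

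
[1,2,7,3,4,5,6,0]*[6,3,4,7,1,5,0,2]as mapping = [0→3,1→4,2→2,3→7,4→1,5→5,6→0,7→6]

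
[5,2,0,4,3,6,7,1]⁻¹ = [2,7,1,4,3,0,5,6]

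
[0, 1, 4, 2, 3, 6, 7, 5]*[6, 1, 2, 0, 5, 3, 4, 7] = [6, 1, 5, 2, 0, 4, 7, 3]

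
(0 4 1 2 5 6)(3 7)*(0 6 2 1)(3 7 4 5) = (0 5 2 3 4)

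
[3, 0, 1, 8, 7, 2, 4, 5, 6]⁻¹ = [1, 2, 5, 0, 6, 7, 8, 4, 3]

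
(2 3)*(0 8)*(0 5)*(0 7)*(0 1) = (0 8 5 7 1)(2 3)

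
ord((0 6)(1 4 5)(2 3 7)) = 6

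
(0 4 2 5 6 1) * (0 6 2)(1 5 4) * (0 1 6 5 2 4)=(0 6 2)(1 5 4)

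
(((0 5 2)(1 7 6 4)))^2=(0 2 5)(1 6)(4 7)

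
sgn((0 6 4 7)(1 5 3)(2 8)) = 1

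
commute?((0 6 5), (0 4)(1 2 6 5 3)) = no:(0 6 5)*(0 4)(1 2 6 5 3) = (0 5 4)(1 2 6 3), (0 4)(1 2 6 5 3)*(0 6 5) = (0 4 6)(1 2 5 3)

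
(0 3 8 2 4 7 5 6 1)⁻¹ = (0 1 6 5 7 4 2 8 3)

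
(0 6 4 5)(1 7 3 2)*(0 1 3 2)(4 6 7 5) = (0 7 2 3)(1 5)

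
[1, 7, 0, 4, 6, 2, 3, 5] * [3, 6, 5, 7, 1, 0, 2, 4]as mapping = [0→6, 1→4, 2→3, 3→1, 4→2, 5→5, 6→7, 7→0]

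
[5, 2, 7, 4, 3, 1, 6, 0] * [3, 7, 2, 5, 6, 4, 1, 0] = [4, 2, 0, 6, 5, 7, 1, 3]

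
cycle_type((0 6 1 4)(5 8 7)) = 3.4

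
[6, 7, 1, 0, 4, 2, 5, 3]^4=[1, 6, 0, 2, 4, 3, 7, 5]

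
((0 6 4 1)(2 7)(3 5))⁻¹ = (0 1 4 6)(2 7)(3 5)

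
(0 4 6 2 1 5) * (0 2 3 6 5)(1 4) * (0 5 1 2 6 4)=(0 2)(1 5 6 3 4)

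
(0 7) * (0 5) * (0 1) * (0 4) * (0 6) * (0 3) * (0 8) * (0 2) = (0 7 5 1 4 6 3 8 2)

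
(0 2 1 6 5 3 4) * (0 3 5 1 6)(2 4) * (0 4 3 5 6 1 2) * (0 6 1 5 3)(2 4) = (1 2 5)(3 6 4)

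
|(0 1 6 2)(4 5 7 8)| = 4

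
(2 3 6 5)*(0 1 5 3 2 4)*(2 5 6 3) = (0 1 6 2 5 4) 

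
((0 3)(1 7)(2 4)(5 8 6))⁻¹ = (0 3)(1 7)(2 4)(5 6 8)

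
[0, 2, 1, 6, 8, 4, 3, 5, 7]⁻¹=[0, 2, 1, 6, 5, 7, 3, 8, 4]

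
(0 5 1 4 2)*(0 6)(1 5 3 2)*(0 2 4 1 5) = (0 3 4 5)(2 6)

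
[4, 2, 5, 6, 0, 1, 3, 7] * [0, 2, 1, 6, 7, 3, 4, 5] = [7, 1, 3, 4, 0, 2, 6, 5]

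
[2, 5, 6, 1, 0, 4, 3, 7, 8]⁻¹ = [4, 3, 0, 6, 5, 1, 2, 7, 8]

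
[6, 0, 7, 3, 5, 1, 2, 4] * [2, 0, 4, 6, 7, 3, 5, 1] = [5, 2, 1, 6, 3, 0, 4, 7]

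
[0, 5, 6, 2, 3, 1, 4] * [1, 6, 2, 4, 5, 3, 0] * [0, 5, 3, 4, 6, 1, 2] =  [5, 4, 0, 3, 6, 2, 1]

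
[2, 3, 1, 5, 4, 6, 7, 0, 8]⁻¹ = [7, 2, 0, 1, 4, 3, 5, 6, 8]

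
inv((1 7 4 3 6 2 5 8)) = (1 8 5 2 6 3 4 7)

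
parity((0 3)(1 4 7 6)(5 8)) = odd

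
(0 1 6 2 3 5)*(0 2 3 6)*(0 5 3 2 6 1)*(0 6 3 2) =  (0 6)(1 5 3 2)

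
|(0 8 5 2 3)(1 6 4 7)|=20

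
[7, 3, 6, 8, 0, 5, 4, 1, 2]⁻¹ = [4, 7, 8, 1, 6, 5, 2, 0, 3]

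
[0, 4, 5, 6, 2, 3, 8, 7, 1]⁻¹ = [0, 8, 4, 5, 1, 2, 3, 7, 6]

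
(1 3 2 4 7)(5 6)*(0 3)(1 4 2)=(0 3 1)(4 7)(5 6)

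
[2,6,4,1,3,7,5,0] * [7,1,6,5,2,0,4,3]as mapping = [0→6,1→4,2→2,3→1,4→5,5→3,6→0,7→7]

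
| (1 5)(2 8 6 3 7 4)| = 6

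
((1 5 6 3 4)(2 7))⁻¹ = (1 4 3 6 5)(2 7)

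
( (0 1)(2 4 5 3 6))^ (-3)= (0 1)(2 5 6 4 3)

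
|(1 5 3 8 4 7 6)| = 7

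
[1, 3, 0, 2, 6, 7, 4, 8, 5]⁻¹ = [2, 0, 3, 1, 6, 8, 4, 5, 7]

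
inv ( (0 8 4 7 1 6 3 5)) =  (0 5 3 6 1 7 4 8)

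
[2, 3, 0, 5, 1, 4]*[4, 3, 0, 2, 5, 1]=[0, 2, 4, 1, 3, 5]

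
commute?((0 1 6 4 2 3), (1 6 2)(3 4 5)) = no:(0 1 6 4 2 3) * (1 6 2)(3 4 5) = (0 6 5 3)(1 2 4), (1 6 2)(3 4 5) * (0 1 6 4 2 3) = (0 1 4 5)(2 6 3)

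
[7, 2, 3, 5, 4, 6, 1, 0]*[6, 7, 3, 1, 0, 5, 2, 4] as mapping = [0→4, 1→3, 2→1, 3→5, 4→0, 5→2, 6→7, 7→6] 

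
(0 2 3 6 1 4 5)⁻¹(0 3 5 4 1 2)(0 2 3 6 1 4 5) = (0 5 4 3 2 6)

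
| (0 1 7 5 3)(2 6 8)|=15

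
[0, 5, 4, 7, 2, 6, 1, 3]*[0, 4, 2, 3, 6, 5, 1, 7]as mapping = [0→0, 1→5, 2→6, 3→7, 4→2, 5→1, 6→4, 7→3]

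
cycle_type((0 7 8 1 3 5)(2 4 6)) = 3.6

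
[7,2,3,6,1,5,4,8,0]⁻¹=[8,4,1,2,6,5,3,0,7]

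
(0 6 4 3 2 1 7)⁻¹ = (0 7 1 2 3 4 6)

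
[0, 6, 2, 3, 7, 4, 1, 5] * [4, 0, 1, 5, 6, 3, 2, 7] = [4, 2, 1, 5, 7, 6, 0, 3]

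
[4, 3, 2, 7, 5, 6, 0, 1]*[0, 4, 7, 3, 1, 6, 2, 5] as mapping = [0→1, 1→3, 2→7, 3→5, 4→6, 5→2, 6→0, 7→4] 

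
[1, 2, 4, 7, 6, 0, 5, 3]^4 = [6, 5, 0, 3, 1, 4, 2, 7]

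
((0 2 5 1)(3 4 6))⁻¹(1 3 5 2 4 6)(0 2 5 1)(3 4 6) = (0 4 1 5 6 3)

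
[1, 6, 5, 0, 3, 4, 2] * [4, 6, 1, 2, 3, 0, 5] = [6, 5, 0, 4, 2, 3, 1]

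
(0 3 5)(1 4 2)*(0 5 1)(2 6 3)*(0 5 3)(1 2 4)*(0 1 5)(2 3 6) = (0 4 2)(1 5 6)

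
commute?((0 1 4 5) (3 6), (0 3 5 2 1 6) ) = no:(0 1 4 5) (3 6)*(0 3 5 2 1 6) = (0 6 5 3) (1 4 2), (0 3 5 2 1 6)*(0 1 4 5) (3 6) = (0 6 1 3) (2 4 5) 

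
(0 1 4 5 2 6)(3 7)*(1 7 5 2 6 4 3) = (0 7 1 3 5 6)(2 4)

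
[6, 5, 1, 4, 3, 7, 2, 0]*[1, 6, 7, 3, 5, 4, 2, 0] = [2, 4, 6, 5, 3, 0, 7, 1]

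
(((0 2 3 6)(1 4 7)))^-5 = (0 6 3 2)(1 4 7)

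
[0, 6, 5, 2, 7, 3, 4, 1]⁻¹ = [0, 7, 3, 5, 6, 2, 1, 4]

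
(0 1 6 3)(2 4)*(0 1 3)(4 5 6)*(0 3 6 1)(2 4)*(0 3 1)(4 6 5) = (0 5)(1 2 4 6)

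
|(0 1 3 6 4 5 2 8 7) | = 9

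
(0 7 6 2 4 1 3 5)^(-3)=(0 1 6 5 4 7 3 2)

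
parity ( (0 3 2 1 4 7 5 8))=odd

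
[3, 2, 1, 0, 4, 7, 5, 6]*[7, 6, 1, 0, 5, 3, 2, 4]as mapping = [0→0, 1→1, 2→6, 3→7, 4→5, 5→4, 6→3, 7→2]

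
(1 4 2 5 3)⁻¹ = (1 3 5 2 4)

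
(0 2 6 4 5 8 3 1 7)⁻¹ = (0 7 1 3 8 5 4 6 2)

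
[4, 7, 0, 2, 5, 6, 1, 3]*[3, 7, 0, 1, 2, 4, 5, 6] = [2, 6, 3, 0, 4, 5, 7, 1]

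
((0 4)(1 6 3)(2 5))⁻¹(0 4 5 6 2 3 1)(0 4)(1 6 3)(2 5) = (0 2 3 5 1 6 4)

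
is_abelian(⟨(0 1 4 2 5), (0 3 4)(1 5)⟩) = no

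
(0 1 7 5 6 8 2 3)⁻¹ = (0 3 2 8 6 5 7 1)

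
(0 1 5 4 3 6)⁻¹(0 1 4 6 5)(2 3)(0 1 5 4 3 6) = (0 4 1 5 3)(2 6)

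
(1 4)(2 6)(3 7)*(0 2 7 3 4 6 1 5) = (0 2 1 6 7 4 5)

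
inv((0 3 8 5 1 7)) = (0 7 1 5 8 3)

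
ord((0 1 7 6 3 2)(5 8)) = 6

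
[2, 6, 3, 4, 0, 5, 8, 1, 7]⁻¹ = [4, 7, 0, 2, 3, 5, 1, 8, 6]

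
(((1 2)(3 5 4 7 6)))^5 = (1 2)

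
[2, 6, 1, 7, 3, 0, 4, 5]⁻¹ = [5, 2, 0, 4, 6, 7, 1, 3]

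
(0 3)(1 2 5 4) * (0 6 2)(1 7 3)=(0 1)(2 5 4 7 3 6)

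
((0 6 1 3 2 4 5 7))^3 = (0 3 5 6 2 7 1 4)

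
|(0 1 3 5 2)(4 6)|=10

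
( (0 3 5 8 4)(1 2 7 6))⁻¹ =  (0 4 8 5 3)(1 6 7 2)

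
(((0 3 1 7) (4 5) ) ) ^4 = () 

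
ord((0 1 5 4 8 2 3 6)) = 8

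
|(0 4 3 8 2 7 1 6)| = 8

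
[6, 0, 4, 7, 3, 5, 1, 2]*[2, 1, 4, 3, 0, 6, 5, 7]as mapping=[0→5, 1→2, 2→0, 3→7, 4→3, 5→6, 6→1, 7→4]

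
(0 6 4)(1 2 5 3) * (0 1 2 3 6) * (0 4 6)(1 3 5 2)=(0 4 3 1 5)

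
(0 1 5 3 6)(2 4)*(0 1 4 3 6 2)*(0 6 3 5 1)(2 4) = (0 2 5 3 4 6)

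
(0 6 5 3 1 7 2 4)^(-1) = (0 4 2 7 1 3 5 6)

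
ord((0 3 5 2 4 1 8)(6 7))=14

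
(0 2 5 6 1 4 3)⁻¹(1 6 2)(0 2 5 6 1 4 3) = (1 5 4)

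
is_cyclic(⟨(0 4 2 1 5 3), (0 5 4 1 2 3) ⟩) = no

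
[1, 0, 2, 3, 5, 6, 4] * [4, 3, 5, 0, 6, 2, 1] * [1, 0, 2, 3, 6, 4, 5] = [3, 6, 4, 1, 2, 0, 5]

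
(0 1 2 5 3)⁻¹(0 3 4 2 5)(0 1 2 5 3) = (0 4 5 3 1)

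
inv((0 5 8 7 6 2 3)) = (0 3 2 6 7 8 5)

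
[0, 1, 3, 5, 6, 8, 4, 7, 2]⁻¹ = [0, 1, 8, 2, 6, 3, 4, 7, 5]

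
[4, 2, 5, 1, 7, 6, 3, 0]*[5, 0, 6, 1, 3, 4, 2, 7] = [3, 6, 4, 0, 7, 2, 1, 5]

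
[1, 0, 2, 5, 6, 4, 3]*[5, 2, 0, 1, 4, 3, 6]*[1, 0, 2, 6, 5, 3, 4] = [2, 3, 1, 6, 4, 5, 0]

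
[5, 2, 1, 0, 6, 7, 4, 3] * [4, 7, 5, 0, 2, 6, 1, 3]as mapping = [0→6, 1→5, 2→7, 3→4, 4→1, 5→3, 6→2, 7→0]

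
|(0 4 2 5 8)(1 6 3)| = 15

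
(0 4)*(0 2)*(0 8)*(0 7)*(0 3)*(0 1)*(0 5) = (0 4 2 8 7 3 1 5)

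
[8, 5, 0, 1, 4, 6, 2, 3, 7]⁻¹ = [2, 3, 6, 7, 4, 1, 5, 8, 0]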